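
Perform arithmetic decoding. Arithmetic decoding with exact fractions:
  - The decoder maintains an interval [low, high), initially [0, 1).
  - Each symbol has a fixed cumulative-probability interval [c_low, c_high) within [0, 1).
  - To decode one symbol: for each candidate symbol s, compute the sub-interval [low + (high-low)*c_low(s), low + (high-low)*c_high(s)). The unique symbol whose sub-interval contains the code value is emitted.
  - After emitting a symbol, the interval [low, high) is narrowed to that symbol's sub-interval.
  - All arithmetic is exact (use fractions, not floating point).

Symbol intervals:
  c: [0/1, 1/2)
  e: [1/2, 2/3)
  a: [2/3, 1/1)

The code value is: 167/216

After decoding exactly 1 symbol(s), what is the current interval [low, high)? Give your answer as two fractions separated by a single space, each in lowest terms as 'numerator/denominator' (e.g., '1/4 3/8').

Answer: 2/3 1/1

Derivation:
Step 1: interval [0/1, 1/1), width = 1/1 - 0/1 = 1/1
  'c': [0/1 + 1/1*0/1, 0/1 + 1/1*1/2) = [0/1, 1/2)
  'e': [0/1 + 1/1*1/2, 0/1 + 1/1*2/3) = [1/2, 2/3)
  'a': [0/1 + 1/1*2/3, 0/1 + 1/1*1/1) = [2/3, 1/1) <- contains code 167/216
  emit 'a', narrow to [2/3, 1/1)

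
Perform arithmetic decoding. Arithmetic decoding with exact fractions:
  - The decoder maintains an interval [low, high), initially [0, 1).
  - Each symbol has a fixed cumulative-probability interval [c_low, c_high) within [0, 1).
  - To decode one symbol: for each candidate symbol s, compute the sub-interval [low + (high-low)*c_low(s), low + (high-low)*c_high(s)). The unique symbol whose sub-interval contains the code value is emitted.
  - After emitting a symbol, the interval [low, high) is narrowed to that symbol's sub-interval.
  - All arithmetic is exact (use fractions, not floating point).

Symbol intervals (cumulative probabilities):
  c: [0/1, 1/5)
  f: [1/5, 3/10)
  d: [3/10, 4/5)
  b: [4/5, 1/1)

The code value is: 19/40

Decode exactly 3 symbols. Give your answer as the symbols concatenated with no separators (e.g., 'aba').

Step 1: interval [0/1, 1/1), width = 1/1 - 0/1 = 1/1
  'c': [0/1 + 1/1*0/1, 0/1 + 1/1*1/5) = [0/1, 1/5)
  'f': [0/1 + 1/1*1/5, 0/1 + 1/1*3/10) = [1/5, 3/10)
  'd': [0/1 + 1/1*3/10, 0/1 + 1/1*4/5) = [3/10, 4/5) <- contains code 19/40
  'b': [0/1 + 1/1*4/5, 0/1 + 1/1*1/1) = [4/5, 1/1)
  emit 'd', narrow to [3/10, 4/5)
Step 2: interval [3/10, 4/5), width = 4/5 - 3/10 = 1/2
  'c': [3/10 + 1/2*0/1, 3/10 + 1/2*1/5) = [3/10, 2/5)
  'f': [3/10 + 1/2*1/5, 3/10 + 1/2*3/10) = [2/5, 9/20)
  'd': [3/10 + 1/2*3/10, 3/10 + 1/2*4/5) = [9/20, 7/10) <- contains code 19/40
  'b': [3/10 + 1/2*4/5, 3/10 + 1/2*1/1) = [7/10, 4/5)
  emit 'd', narrow to [9/20, 7/10)
Step 3: interval [9/20, 7/10), width = 7/10 - 9/20 = 1/4
  'c': [9/20 + 1/4*0/1, 9/20 + 1/4*1/5) = [9/20, 1/2) <- contains code 19/40
  'f': [9/20 + 1/4*1/5, 9/20 + 1/4*3/10) = [1/2, 21/40)
  'd': [9/20 + 1/4*3/10, 9/20 + 1/4*4/5) = [21/40, 13/20)
  'b': [9/20 + 1/4*4/5, 9/20 + 1/4*1/1) = [13/20, 7/10)
  emit 'c', narrow to [9/20, 1/2)

Answer: ddc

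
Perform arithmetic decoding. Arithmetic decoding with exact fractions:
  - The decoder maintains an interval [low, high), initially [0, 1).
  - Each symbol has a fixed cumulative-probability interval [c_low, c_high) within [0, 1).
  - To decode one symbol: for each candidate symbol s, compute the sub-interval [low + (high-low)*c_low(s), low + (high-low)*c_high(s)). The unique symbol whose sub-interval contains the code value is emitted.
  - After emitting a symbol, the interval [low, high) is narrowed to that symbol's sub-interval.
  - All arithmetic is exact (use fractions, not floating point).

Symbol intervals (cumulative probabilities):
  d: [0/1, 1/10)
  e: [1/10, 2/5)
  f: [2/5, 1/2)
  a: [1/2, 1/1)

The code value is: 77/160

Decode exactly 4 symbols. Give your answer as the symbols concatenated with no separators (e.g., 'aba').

Step 1: interval [0/1, 1/1), width = 1/1 - 0/1 = 1/1
  'd': [0/1 + 1/1*0/1, 0/1 + 1/1*1/10) = [0/1, 1/10)
  'e': [0/1 + 1/1*1/10, 0/1 + 1/1*2/5) = [1/10, 2/5)
  'f': [0/1 + 1/1*2/5, 0/1 + 1/1*1/2) = [2/5, 1/2) <- contains code 77/160
  'a': [0/1 + 1/1*1/2, 0/1 + 1/1*1/1) = [1/2, 1/1)
  emit 'f', narrow to [2/5, 1/2)
Step 2: interval [2/5, 1/2), width = 1/2 - 2/5 = 1/10
  'd': [2/5 + 1/10*0/1, 2/5 + 1/10*1/10) = [2/5, 41/100)
  'e': [2/5 + 1/10*1/10, 2/5 + 1/10*2/5) = [41/100, 11/25)
  'f': [2/5 + 1/10*2/5, 2/5 + 1/10*1/2) = [11/25, 9/20)
  'a': [2/5 + 1/10*1/2, 2/5 + 1/10*1/1) = [9/20, 1/2) <- contains code 77/160
  emit 'a', narrow to [9/20, 1/2)
Step 3: interval [9/20, 1/2), width = 1/2 - 9/20 = 1/20
  'd': [9/20 + 1/20*0/1, 9/20 + 1/20*1/10) = [9/20, 91/200)
  'e': [9/20 + 1/20*1/10, 9/20 + 1/20*2/5) = [91/200, 47/100)
  'f': [9/20 + 1/20*2/5, 9/20 + 1/20*1/2) = [47/100, 19/40)
  'a': [9/20 + 1/20*1/2, 9/20 + 1/20*1/1) = [19/40, 1/2) <- contains code 77/160
  emit 'a', narrow to [19/40, 1/2)
Step 4: interval [19/40, 1/2), width = 1/2 - 19/40 = 1/40
  'd': [19/40 + 1/40*0/1, 19/40 + 1/40*1/10) = [19/40, 191/400)
  'e': [19/40 + 1/40*1/10, 19/40 + 1/40*2/5) = [191/400, 97/200) <- contains code 77/160
  'f': [19/40 + 1/40*2/5, 19/40 + 1/40*1/2) = [97/200, 39/80)
  'a': [19/40 + 1/40*1/2, 19/40 + 1/40*1/1) = [39/80, 1/2)
  emit 'e', narrow to [191/400, 97/200)

Answer: faae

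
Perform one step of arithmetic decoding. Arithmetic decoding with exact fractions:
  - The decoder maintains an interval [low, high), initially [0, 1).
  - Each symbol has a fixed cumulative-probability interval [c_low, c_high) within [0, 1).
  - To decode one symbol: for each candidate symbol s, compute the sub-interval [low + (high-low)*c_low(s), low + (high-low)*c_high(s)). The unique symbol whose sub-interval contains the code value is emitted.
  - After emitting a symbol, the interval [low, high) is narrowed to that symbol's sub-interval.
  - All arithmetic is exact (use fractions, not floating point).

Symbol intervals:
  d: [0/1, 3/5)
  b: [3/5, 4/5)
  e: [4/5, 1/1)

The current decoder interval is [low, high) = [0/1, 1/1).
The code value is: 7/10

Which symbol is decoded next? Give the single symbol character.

Interval width = high − low = 1/1 − 0/1 = 1/1
Scaled code = (code − low) / width = (7/10 − 0/1) / 1/1 = 7/10
  d: [0/1, 3/5) 
  b: [3/5, 4/5) ← scaled code falls here ✓
  e: [4/5, 1/1) 

Answer: b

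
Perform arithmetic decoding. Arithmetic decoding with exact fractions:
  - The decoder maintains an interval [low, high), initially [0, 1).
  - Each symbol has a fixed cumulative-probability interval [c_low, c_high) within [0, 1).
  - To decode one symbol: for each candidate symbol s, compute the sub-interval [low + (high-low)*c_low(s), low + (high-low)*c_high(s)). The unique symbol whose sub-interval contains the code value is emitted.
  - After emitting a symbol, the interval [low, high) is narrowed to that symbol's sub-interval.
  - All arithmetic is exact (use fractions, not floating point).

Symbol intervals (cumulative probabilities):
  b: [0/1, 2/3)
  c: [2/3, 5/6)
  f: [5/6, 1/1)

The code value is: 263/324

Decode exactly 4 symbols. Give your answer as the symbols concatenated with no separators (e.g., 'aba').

Answer: cfbb

Derivation:
Step 1: interval [0/1, 1/1), width = 1/1 - 0/1 = 1/1
  'b': [0/1 + 1/1*0/1, 0/1 + 1/1*2/3) = [0/1, 2/3)
  'c': [0/1 + 1/1*2/3, 0/1 + 1/1*5/6) = [2/3, 5/6) <- contains code 263/324
  'f': [0/1 + 1/1*5/6, 0/1 + 1/1*1/1) = [5/6, 1/1)
  emit 'c', narrow to [2/3, 5/6)
Step 2: interval [2/3, 5/6), width = 5/6 - 2/3 = 1/6
  'b': [2/3 + 1/6*0/1, 2/3 + 1/6*2/3) = [2/3, 7/9)
  'c': [2/3 + 1/6*2/3, 2/3 + 1/6*5/6) = [7/9, 29/36)
  'f': [2/3 + 1/6*5/6, 2/3 + 1/6*1/1) = [29/36, 5/6) <- contains code 263/324
  emit 'f', narrow to [29/36, 5/6)
Step 3: interval [29/36, 5/6), width = 5/6 - 29/36 = 1/36
  'b': [29/36 + 1/36*0/1, 29/36 + 1/36*2/3) = [29/36, 89/108) <- contains code 263/324
  'c': [29/36 + 1/36*2/3, 29/36 + 1/36*5/6) = [89/108, 179/216)
  'f': [29/36 + 1/36*5/6, 29/36 + 1/36*1/1) = [179/216, 5/6)
  emit 'b', narrow to [29/36, 89/108)
Step 4: interval [29/36, 89/108), width = 89/108 - 29/36 = 1/54
  'b': [29/36 + 1/54*0/1, 29/36 + 1/54*2/3) = [29/36, 265/324) <- contains code 263/324
  'c': [29/36 + 1/54*2/3, 29/36 + 1/54*5/6) = [265/324, 133/162)
  'f': [29/36 + 1/54*5/6, 29/36 + 1/54*1/1) = [133/162, 89/108)
  emit 'b', narrow to [29/36, 265/324)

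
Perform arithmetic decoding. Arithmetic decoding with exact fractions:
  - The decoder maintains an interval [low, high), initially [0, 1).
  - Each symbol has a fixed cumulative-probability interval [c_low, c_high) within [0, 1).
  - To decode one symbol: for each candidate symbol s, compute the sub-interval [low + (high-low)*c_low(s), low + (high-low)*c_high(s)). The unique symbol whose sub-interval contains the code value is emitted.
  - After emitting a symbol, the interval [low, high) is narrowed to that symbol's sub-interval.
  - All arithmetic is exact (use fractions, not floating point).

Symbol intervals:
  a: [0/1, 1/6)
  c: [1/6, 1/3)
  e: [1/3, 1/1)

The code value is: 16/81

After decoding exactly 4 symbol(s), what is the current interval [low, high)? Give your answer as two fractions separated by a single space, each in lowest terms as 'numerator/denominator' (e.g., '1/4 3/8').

Answer: 127/648 43/216

Derivation:
Step 1: interval [0/1, 1/1), width = 1/1 - 0/1 = 1/1
  'a': [0/1 + 1/1*0/1, 0/1 + 1/1*1/6) = [0/1, 1/6)
  'c': [0/1 + 1/1*1/6, 0/1 + 1/1*1/3) = [1/6, 1/3) <- contains code 16/81
  'e': [0/1 + 1/1*1/3, 0/1 + 1/1*1/1) = [1/3, 1/1)
  emit 'c', narrow to [1/6, 1/3)
Step 2: interval [1/6, 1/3), width = 1/3 - 1/6 = 1/6
  'a': [1/6 + 1/6*0/1, 1/6 + 1/6*1/6) = [1/6, 7/36)
  'c': [1/6 + 1/6*1/6, 1/6 + 1/6*1/3) = [7/36, 2/9) <- contains code 16/81
  'e': [1/6 + 1/6*1/3, 1/6 + 1/6*1/1) = [2/9, 1/3)
  emit 'c', narrow to [7/36, 2/9)
Step 3: interval [7/36, 2/9), width = 2/9 - 7/36 = 1/36
  'a': [7/36 + 1/36*0/1, 7/36 + 1/36*1/6) = [7/36, 43/216) <- contains code 16/81
  'c': [7/36 + 1/36*1/6, 7/36 + 1/36*1/3) = [43/216, 11/54)
  'e': [7/36 + 1/36*1/3, 7/36 + 1/36*1/1) = [11/54, 2/9)
  emit 'a', narrow to [7/36, 43/216)
Step 4: interval [7/36, 43/216), width = 43/216 - 7/36 = 1/216
  'a': [7/36 + 1/216*0/1, 7/36 + 1/216*1/6) = [7/36, 253/1296)
  'c': [7/36 + 1/216*1/6, 7/36 + 1/216*1/3) = [253/1296, 127/648)
  'e': [7/36 + 1/216*1/3, 7/36 + 1/216*1/1) = [127/648, 43/216) <- contains code 16/81
  emit 'e', narrow to [127/648, 43/216)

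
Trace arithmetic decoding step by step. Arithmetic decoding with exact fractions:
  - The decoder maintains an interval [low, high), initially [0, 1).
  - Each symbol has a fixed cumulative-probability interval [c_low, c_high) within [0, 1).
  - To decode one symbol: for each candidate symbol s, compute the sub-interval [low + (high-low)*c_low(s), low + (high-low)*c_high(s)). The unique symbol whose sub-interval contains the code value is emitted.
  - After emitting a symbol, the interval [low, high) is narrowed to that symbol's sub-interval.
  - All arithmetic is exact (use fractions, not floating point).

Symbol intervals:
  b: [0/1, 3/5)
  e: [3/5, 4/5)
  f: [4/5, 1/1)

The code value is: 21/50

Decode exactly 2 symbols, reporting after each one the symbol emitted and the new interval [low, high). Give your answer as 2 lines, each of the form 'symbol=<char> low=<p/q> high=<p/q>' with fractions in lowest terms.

Answer: symbol=b low=0/1 high=3/5
symbol=e low=9/25 high=12/25

Derivation:
Step 1: interval [0/1, 1/1), width = 1/1 - 0/1 = 1/1
  'b': [0/1 + 1/1*0/1, 0/1 + 1/1*3/5) = [0/1, 3/5) <- contains code 21/50
  'e': [0/1 + 1/1*3/5, 0/1 + 1/1*4/5) = [3/5, 4/5)
  'f': [0/1 + 1/1*4/5, 0/1 + 1/1*1/1) = [4/5, 1/1)
  emit 'b', narrow to [0/1, 3/5)
Step 2: interval [0/1, 3/5), width = 3/5 - 0/1 = 3/5
  'b': [0/1 + 3/5*0/1, 0/1 + 3/5*3/5) = [0/1, 9/25)
  'e': [0/1 + 3/5*3/5, 0/1 + 3/5*4/5) = [9/25, 12/25) <- contains code 21/50
  'f': [0/1 + 3/5*4/5, 0/1 + 3/5*1/1) = [12/25, 3/5)
  emit 'e', narrow to [9/25, 12/25)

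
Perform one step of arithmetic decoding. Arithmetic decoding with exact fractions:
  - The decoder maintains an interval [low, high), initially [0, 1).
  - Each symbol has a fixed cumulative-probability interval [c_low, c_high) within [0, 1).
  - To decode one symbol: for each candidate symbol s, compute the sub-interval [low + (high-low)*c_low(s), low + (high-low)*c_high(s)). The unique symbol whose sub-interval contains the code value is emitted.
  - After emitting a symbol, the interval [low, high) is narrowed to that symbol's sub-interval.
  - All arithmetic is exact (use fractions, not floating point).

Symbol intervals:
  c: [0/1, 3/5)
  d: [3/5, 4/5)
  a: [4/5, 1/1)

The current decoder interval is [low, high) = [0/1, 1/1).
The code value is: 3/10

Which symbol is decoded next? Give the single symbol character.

Interval width = high − low = 1/1 − 0/1 = 1/1
Scaled code = (code − low) / width = (3/10 − 0/1) / 1/1 = 3/10
  c: [0/1, 3/5) ← scaled code falls here ✓
  d: [3/5, 4/5) 
  a: [4/5, 1/1) 

Answer: c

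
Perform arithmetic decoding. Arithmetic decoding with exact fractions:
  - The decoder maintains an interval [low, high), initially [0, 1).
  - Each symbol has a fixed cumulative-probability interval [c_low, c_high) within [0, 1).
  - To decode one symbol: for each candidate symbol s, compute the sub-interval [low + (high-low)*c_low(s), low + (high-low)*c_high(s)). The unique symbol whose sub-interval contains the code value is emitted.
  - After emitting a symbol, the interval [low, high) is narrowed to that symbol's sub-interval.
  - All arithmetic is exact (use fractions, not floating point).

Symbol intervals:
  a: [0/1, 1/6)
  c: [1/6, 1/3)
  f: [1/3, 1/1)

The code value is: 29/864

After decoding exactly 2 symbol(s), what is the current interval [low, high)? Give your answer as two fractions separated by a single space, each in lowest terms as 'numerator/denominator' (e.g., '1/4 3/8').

Step 1: interval [0/1, 1/1), width = 1/1 - 0/1 = 1/1
  'a': [0/1 + 1/1*0/1, 0/1 + 1/1*1/6) = [0/1, 1/6) <- contains code 29/864
  'c': [0/1 + 1/1*1/6, 0/1 + 1/1*1/3) = [1/6, 1/3)
  'f': [0/1 + 1/1*1/3, 0/1 + 1/1*1/1) = [1/3, 1/1)
  emit 'a', narrow to [0/1, 1/6)
Step 2: interval [0/1, 1/6), width = 1/6 - 0/1 = 1/6
  'a': [0/1 + 1/6*0/1, 0/1 + 1/6*1/6) = [0/1, 1/36)
  'c': [0/1 + 1/6*1/6, 0/1 + 1/6*1/3) = [1/36, 1/18) <- contains code 29/864
  'f': [0/1 + 1/6*1/3, 0/1 + 1/6*1/1) = [1/18, 1/6)
  emit 'c', narrow to [1/36, 1/18)

Answer: 1/36 1/18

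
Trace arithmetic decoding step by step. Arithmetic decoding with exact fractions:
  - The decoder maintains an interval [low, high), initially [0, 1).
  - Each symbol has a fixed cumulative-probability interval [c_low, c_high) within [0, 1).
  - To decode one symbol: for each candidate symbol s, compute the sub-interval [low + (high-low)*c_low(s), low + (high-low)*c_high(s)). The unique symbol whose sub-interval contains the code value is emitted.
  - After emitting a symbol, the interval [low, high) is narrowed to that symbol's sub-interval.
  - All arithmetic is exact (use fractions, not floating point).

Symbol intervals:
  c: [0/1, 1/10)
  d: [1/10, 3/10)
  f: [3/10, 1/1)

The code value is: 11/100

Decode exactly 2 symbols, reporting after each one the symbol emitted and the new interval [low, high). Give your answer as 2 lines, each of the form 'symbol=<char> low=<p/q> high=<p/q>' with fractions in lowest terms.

Answer: symbol=d low=1/10 high=3/10
symbol=c low=1/10 high=3/25

Derivation:
Step 1: interval [0/1, 1/1), width = 1/1 - 0/1 = 1/1
  'c': [0/1 + 1/1*0/1, 0/1 + 1/1*1/10) = [0/1, 1/10)
  'd': [0/1 + 1/1*1/10, 0/1 + 1/1*3/10) = [1/10, 3/10) <- contains code 11/100
  'f': [0/1 + 1/1*3/10, 0/1 + 1/1*1/1) = [3/10, 1/1)
  emit 'd', narrow to [1/10, 3/10)
Step 2: interval [1/10, 3/10), width = 3/10 - 1/10 = 1/5
  'c': [1/10 + 1/5*0/1, 1/10 + 1/5*1/10) = [1/10, 3/25) <- contains code 11/100
  'd': [1/10 + 1/5*1/10, 1/10 + 1/5*3/10) = [3/25, 4/25)
  'f': [1/10 + 1/5*3/10, 1/10 + 1/5*1/1) = [4/25, 3/10)
  emit 'c', narrow to [1/10, 3/25)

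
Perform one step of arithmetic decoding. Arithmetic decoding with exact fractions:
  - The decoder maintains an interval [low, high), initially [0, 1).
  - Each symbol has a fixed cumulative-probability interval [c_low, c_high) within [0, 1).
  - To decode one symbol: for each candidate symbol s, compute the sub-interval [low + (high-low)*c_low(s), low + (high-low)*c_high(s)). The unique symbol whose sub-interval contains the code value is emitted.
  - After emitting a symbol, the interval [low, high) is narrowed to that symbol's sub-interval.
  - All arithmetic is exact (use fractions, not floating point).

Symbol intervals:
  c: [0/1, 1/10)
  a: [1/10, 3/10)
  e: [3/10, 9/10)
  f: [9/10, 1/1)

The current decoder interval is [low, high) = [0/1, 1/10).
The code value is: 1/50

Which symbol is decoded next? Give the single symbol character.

Answer: a

Derivation:
Interval width = high − low = 1/10 − 0/1 = 1/10
Scaled code = (code − low) / width = (1/50 − 0/1) / 1/10 = 1/5
  c: [0/1, 1/10) 
  a: [1/10, 3/10) ← scaled code falls here ✓
  e: [3/10, 9/10) 
  f: [9/10, 1/1) 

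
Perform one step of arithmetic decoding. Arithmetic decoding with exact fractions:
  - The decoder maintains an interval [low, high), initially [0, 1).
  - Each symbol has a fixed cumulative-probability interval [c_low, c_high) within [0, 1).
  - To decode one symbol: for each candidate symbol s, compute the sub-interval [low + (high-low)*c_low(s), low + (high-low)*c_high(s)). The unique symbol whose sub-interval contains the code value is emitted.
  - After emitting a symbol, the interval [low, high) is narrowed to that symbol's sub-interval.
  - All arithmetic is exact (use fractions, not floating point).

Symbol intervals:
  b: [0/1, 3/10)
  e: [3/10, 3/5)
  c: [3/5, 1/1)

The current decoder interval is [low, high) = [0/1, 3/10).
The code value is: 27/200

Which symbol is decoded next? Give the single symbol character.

Answer: e

Derivation:
Interval width = high − low = 3/10 − 0/1 = 3/10
Scaled code = (code − low) / width = (27/200 − 0/1) / 3/10 = 9/20
  b: [0/1, 3/10) 
  e: [3/10, 3/5) ← scaled code falls here ✓
  c: [3/5, 1/1) 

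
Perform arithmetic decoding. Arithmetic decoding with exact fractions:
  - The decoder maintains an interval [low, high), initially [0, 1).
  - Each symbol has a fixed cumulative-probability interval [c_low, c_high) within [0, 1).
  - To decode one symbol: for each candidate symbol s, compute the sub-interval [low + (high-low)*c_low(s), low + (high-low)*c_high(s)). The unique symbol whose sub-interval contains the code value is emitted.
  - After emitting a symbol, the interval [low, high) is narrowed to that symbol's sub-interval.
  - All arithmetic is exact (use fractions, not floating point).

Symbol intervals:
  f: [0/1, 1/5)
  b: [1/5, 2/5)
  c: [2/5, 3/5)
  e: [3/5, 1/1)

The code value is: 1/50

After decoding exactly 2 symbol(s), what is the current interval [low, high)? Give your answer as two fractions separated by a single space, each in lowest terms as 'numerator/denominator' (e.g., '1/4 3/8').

Answer: 0/1 1/25

Derivation:
Step 1: interval [0/1, 1/1), width = 1/1 - 0/1 = 1/1
  'f': [0/1 + 1/1*0/1, 0/1 + 1/1*1/5) = [0/1, 1/5) <- contains code 1/50
  'b': [0/1 + 1/1*1/5, 0/1 + 1/1*2/5) = [1/5, 2/5)
  'c': [0/1 + 1/1*2/5, 0/1 + 1/1*3/5) = [2/5, 3/5)
  'e': [0/1 + 1/1*3/5, 0/1 + 1/1*1/1) = [3/5, 1/1)
  emit 'f', narrow to [0/1, 1/5)
Step 2: interval [0/1, 1/5), width = 1/5 - 0/1 = 1/5
  'f': [0/1 + 1/5*0/1, 0/1 + 1/5*1/5) = [0/1, 1/25) <- contains code 1/50
  'b': [0/1 + 1/5*1/5, 0/1 + 1/5*2/5) = [1/25, 2/25)
  'c': [0/1 + 1/5*2/5, 0/1 + 1/5*3/5) = [2/25, 3/25)
  'e': [0/1 + 1/5*3/5, 0/1 + 1/5*1/1) = [3/25, 1/5)
  emit 'f', narrow to [0/1, 1/25)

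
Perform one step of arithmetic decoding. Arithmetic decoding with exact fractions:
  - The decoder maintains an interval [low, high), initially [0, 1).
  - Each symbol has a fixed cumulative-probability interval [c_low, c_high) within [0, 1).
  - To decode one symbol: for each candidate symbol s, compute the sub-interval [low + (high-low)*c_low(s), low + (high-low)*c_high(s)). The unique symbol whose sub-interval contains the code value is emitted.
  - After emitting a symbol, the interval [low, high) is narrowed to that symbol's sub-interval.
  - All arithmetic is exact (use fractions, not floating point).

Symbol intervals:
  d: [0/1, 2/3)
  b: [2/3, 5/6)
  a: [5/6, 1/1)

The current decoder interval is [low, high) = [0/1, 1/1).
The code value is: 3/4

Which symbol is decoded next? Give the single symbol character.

Answer: b

Derivation:
Interval width = high − low = 1/1 − 0/1 = 1/1
Scaled code = (code − low) / width = (3/4 − 0/1) / 1/1 = 3/4
  d: [0/1, 2/3) 
  b: [2/3, 5/6) ← scaled code falls here ✓
  a: [5/6, 1/1) 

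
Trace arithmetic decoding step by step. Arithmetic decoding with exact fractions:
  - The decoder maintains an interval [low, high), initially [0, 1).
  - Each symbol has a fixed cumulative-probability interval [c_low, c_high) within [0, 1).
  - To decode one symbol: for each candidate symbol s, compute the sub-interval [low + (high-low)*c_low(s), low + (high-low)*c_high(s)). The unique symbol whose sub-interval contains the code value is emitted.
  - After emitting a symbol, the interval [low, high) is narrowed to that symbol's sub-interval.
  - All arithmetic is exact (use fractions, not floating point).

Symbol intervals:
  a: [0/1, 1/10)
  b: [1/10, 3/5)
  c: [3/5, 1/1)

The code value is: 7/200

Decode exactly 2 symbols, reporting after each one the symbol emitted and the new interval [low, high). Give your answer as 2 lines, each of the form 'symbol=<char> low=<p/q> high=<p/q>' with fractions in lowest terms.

Answer: symbol=a low=0/1 high=1/10
symbol=b low=1/100 high=3/50

Derivation:
Step 1: interval [0/1, 1/1), width = 1/1 - 0/1 = 1/1
  'a': [0/1 + 1/1*0/1, 0/1 + 1/1*1/10) = [0/1, 1/10) <- contains code 7/200
  'b': [0/1 + 1/1*1/10, 0/1 + 1/1*3/5) = [1/10, 3/5)
  'c': [0/1 + 1/1*3/5, 0/1 + 1/1*1/1) = [3/5, 1/1)
  emit 'a', narrow to [0/1, 1/10)
Step 2: interval [0/1, 1/10), width = 1/10 - 0/1 = 1/10
  'a': [0/1 + 1/10*0/1, 0/1 + 1/10*1/10) = [0/1, 1/100)
  'b': [0/1 + 1/10*1/10, 0/1 + 1/10*3/5) = [1/100, 3/50) <- contains code 7/200
  'c': [0/1 + 1/10*3/5, 0/1 + 1/10*1/1) = [3/50, 1/10)
  emit 'b', narrow to [1/100, 3/50)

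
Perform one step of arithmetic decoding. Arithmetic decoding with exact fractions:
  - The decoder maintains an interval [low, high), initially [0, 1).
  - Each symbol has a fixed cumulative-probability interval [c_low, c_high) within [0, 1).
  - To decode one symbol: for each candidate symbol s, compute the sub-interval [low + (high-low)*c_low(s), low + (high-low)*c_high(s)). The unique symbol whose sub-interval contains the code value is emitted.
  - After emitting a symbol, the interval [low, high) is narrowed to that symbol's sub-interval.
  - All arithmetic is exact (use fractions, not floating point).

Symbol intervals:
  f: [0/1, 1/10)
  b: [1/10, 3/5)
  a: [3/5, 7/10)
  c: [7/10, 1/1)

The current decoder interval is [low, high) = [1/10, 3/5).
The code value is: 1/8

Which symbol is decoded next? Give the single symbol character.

Interval width = high − low = 3/5 − 1/10 = 1/2
Scaled code = (code − low) / width = (1/8 − 1/10) / 1/2 = 1/20
  f: [0/1, 1/10) ← scaled code falls here ✓
  b: [1/10, 3/5) 
  a: [3/5, 7/10) 
  c: [7/10, 1/1) 

Answer: f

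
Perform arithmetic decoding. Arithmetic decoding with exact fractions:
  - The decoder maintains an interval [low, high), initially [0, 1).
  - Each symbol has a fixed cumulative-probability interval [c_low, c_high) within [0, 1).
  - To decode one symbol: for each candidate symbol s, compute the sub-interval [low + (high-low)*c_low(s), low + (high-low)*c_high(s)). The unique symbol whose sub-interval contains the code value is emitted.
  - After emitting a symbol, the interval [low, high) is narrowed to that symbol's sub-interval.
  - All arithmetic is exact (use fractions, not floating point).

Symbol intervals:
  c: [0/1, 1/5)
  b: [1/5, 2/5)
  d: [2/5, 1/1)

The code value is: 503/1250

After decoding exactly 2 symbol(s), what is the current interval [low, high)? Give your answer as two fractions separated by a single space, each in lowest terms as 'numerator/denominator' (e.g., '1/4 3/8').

Answer: 2/5 13/25

Derivation:
Step 1: interval [0/1, 1/1), width = 1/1 - 0/1 = 1/1
  'c': [0/1 + 1/1*0/1, 0/1 + 1/1*1/5) = [0/1, 1/5)
  'b': [0/1 + 1/1*1/5, 0/1 + 1/1*2/5) = [1/5, 2/5)
  'd': [0/1 + 1/1*2/5, 0/1 + 1/1*1/1) = [2/5, 1/1) <- contains code 503/1250
  emit 'd', narrow to [2/5, 1/1)
Step 2: interval [2/5, 1/1), width = 1/1 - 2/5 = 3/5
  'c': [2/5 + 3/5*0/1, 2/5 + 3/5*1/5) = [2/5, 13/25) <- contains code 503/1250
  'b': [2/5 + 3/5*1/5, 2/5 + 3/5*2/5) = [13/25, 16/25)
  'd': [2/5 + 3/5*2/5, 2/5 + 3/5*1/1) = [16/25, 1/1)
  emit 'c', narrow to [2/5, 13/25)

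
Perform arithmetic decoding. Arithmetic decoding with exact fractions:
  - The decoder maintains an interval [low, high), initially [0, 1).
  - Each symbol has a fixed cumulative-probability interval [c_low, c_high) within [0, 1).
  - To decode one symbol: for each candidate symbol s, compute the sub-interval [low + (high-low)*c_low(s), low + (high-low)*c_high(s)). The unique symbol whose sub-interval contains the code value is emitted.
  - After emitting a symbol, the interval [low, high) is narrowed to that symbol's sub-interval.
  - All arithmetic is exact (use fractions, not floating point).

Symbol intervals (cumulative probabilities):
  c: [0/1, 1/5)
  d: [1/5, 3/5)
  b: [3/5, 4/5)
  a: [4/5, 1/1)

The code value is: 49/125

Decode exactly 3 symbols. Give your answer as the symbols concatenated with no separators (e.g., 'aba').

Step 1: interval [0/1, 1/1), width = 1/1 - 0/1 = 1/1
  'c': [0/1 + 1/1*0/1, 0/1 + 1/1*1/5) = [0/1, 1/5)
  'd': [0/1 + 1/1*1/5, 0/1 + 1/1*3/5) = [1/5, 3/5) <- contains code 49/125
  'b': [0/1 + 1/1*3/5, 0/1 + 1/1*4/5) = [3/5, 4/5)
  'a': [0/1 + 1/1*4/5, 0/1 + 1/1*1/1) = [4/5, 1/1)
  emit 'd', narrow to [1/5, 3/5)
Step 2: interval [1/5, 3/5), width = 3/5 - 1/5 = 2/5
  'c': [1/5 + 2/5*0/1, 1/5 + 2/5*1/5) = [1/5, 7/25)
  'd': [1/5 + 2/5*1/5, 1/5 + 2/5*3/5) = [7/25, 11/25) <- contains code 49/125
  'b': [1/5 + 2/5*3/5, 1/5 + 2/5*4/5) = [11/25, 13/25)
  'a': [1/5 + 2/5*4/5, 1/5 + 2/5*1/1) = [13/25, 3/5)
  emit 'd', narrow to [7/25, 11/25)
Step 3: interval [7/25, 11/25), width = 11/25 - 7/25 = 4/25
  'c': [7/25 + 4/25*0/1, 7/25 + 4/25*1/5) = [7/25, 39/125)
  'd': [7/25 + 4/25*1/5, 7/25 + 4/25*3/5) = [39/125, 47/125)
  'b': [7/25 + 4/25*3/5, 7/25 + 4/25*4/5) = [47/125, 51/125) <- contains code 49/125
  'a': [7/25 + 4/25*4/5, 7/25 + 4/25*1/1) = [51/125, 11/25)
  emit 'b', narrow to [47/125, 51/125)

Answer: ddb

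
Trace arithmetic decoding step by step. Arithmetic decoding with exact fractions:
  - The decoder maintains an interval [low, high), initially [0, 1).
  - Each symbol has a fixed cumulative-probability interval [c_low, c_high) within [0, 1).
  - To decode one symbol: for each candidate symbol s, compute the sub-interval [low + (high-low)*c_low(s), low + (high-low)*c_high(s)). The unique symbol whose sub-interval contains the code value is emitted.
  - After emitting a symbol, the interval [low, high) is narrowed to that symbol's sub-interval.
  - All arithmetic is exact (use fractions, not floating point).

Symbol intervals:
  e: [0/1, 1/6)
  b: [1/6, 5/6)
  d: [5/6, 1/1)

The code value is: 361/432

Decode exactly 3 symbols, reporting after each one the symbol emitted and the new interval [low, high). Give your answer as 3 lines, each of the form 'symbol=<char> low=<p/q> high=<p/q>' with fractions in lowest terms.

Step 1: interval [0/1, 1/1), width = 1/1 - 0/1 = 1/1
  'e': [0/1 + 1/1*0/1, 0/1 + 1/1*1/6) = [0/1, 1/6)
  'b': [0/1 + 1/1*1/6, 0/1 + 1/1*5/6) = [1/6, 5/6)
  'd': [0/1 + 1/1*5/6, 0/1 + 1/1*1/1) = [5/6, 1/1) <- contains code 361/432
  emit 'd', narrow to [5/6, 1/1)
Step 2: interval [5/6, 1/1), width = 1/1 - 5/6 = 1/6
  'e': [5/6 + 1/6*0/1, 5/6 + 1/6*1/6) = [5/6, 31/36) <- contains code 361/432
  'b': [5/6 + 1/6*1/6, 5/6 + 1/6*5/6) = [31/36, 35/36)
  'd': [5/6 + 1/6*5/6, 5/6 + 1/6*1/1) = [35/36, 1/1)
  emit 'e', narrow to [5/6, 31/36)
Step 3: interval [5/6, 31/36), width = 31/36 - 5/6 = 1/36
  'e': [5/6 + 1/36*0/1, 5/6 + 1/36*1/6) = [5/6, 181/216) <- contains code 361/432
  'b': [5/6 + 1/36*1/6, 5/6 + 1/36*5/6) = [181/216, 185/216)
  'd': [5/6 + 1/36*5/6, 5/6 + 1/36*1/1) = [185/216, 31/36)
  emit 'e', narrow to [5/6, 181/216)

Answer: symbol=d low=5/6 high=1/1
symbol=e low=5/6 high=31/36
symbol=e low=5/6 high=181/216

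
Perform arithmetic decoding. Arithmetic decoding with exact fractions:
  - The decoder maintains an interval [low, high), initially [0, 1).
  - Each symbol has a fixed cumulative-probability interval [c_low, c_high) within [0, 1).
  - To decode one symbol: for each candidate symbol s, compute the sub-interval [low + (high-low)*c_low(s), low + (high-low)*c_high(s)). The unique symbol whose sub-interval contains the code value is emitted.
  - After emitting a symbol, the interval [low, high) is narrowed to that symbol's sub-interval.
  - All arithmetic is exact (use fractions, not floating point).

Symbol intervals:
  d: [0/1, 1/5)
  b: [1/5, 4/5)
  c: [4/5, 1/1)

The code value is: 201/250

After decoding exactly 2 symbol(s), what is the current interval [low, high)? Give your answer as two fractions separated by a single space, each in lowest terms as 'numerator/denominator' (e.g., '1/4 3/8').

Answer: 4/5 21/25

Derivation:
Step 1: interval [0/1, 1/1), width = 1/1 - 0/1 = 1/1
  'd': [0/1 + 1/1*0/1, 0/1 + 1/1*1/5) = [0/1, 1/5)
  'b': [0/1 + 1/1*1/5, 0/1 + 1/1*4/5) = [1/5, 4/5)
  'c': [0/1 + 1/1*4/5, 0/1 + 1/1*1/1) = [4/5, 1/1) <- contains code 201/250
  emit 'c', narrow to [4/5, 1/1)
Step 2: interval [4/5, 1/1), width = 1/1 - 4/5 = 1/5
  'd': [4/5 + 1/5*0/1, 4/5 + 1/5*1/5) = [4/5, 21/25) <- contains code 201/250
  'b': [4/5 + 1/5*1/5, 4/5 + 1/5*4/5) = [21/25, 24/25)
  'c': [4/5 + 1/5*4/5, 4/5 + 1/5*1/1) = [24/25, 1/1)
  emit 'd', narrow to [4/5, 21/25)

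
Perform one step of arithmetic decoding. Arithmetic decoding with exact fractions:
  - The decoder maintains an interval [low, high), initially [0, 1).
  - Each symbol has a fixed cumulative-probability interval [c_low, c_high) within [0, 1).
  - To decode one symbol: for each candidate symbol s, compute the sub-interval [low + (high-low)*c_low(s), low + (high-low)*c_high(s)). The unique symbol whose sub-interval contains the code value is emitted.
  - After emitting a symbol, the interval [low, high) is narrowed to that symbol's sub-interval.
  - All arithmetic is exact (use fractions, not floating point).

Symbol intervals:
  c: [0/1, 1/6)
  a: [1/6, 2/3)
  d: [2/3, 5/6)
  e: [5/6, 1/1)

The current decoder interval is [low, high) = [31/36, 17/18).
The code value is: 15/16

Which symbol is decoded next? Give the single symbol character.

Answer: e

Derivation:
Interval width = high − low = 17/18 − 31/36 = 1/12
Scaled code = (code − low) / width = (15/16 − 31/36) / 1/12 = 11/12
  c: [0/1, 1/6) 
  a: [1/6, 2/3) 
  d: [2/3, 5/6) 
  e: [5/6, 1/1) ← scaled code falls here ✓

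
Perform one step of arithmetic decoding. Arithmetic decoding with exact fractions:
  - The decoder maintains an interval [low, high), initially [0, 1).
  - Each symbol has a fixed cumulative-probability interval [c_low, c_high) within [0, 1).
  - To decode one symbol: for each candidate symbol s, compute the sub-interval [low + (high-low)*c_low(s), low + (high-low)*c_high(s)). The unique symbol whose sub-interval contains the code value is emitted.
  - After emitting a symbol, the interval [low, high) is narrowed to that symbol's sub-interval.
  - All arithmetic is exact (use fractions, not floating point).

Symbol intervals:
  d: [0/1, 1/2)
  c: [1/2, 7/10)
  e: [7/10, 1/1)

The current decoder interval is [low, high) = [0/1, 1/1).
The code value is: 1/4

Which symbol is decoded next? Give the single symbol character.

Interval width = high − low = 1/1 − 0/1 = 1/1
Scaled code = (code − low) / width = (1/4 − 0/1) / 1/1 = 1/4
  d: [0/1, 1/2) ← scaled code falls here ✓
  c: [1/2, 7/10) 
  e: [7/10, 1/1) 

Answer: d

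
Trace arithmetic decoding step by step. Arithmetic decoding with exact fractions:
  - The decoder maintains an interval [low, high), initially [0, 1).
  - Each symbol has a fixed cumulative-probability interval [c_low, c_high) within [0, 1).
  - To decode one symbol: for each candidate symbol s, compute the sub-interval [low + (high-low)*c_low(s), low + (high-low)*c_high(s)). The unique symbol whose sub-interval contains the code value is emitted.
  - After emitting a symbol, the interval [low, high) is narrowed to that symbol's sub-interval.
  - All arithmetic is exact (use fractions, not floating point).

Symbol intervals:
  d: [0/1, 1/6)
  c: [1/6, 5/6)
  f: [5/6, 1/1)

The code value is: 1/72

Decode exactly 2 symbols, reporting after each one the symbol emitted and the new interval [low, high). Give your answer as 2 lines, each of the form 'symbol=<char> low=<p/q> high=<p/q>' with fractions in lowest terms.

Step 1: interval [0/1, 1/1), width = 1/1 - 0/1 = 1/1
  'd': [0/1 + 1/1*0/1, 0/1 + 1/1*1/6) = [0/1, 1/6) <- contains code 1/72
  'c': [0/1 + 1/1*1/6, 0/1 + 1/1*5/6) = [1/6, 5/6)
  'f': [0/1 + 1/1*5/6, 0/1 + 1/1*1/1) = [5/6, 1/1)
  emit 'd', narrow to [0/1, 1/6)
Step 2: interval [0/1, 1/6), width = 1/6 - 0/1 = 1/6
  'd': [0/1 + 1/6*0/1, 0/1 + 1/6*1/6) = [0/1, 1/36) <- contains code 1/72
  'c': [0/1 + 1/6*1/6, 0/1 + 1/6*5/6) = [1/36, 5/36)
  'f': [0/1 + 1/6*5/6, 0/1 + 1/6*1/1) = [5/36, 1/6)
  emit 'd', narrow to [0/1, 1/36)

Answer: symbol=d low=0/1 high=1/6
symbol=d low=0/1 high=1/36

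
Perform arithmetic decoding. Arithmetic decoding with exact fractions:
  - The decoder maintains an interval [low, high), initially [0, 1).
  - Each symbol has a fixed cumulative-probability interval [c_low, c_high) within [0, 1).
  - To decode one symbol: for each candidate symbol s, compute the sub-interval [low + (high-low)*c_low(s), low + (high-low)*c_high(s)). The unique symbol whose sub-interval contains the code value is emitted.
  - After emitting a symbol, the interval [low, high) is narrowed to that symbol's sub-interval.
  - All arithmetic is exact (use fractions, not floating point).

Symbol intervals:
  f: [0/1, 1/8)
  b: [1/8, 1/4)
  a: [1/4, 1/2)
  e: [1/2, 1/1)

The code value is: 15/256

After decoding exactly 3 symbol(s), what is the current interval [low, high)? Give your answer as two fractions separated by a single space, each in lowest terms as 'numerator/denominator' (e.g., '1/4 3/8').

Step 1: interval [0/1, 1/1), width = 1/1 - 0/1 = 1/1
  'f': [0/1 + 1/1*0/1, 0/1 + 1/1*1/8) = [0/1, 1/8) <- contains code 15/256
  'b': [0/1 + 1/1*1/8, 0/1 + 1/1*1/4) = [1/8, 1/4)
  'a': [0/1 + 1/1*1/4, 0/1 + 1/1*1/2) = [1/4, 1/2)
  'e': [0/1 + 1/1*1/2, 0/1 + 1/1*1/1) = [1/2, 1/1)
  emit 'f', narrow to [0/1, 1/8)
Step 2: interval [0/1, 1/8), width = 1/8 - 0/1 = 1/8
  'f': [0/1 + 1/8*0/1, 0/1 + 1/8*1/8) = [0/1, 1/64)
  'b': [0/1 + 1/8*1/8, 0/1 + 1/8*1/4) = [1/64, 1/32)
  'a': [0/1 + 1/8*1/4, 0/1 + 1/8*1/2) = [1/32, 1/16) <- contains code 15/256
  'e': [0/1 + 1/8*1/2, 0/1 + 1/8*1/1) = [1/16, 1/8)
  emit 'a', narrow to [1/32, 1/16)
Step 3: interval [1/32, 1/16), width = 1/16 - 1/32 = 1/32
  'f': [1/32 + 1/32*0/1, 1/32 + 1/32*1/8) = [1/32, 9/256)
  'b': [1/32 + 1/32*1/8, 1/32 + 1/32*1/4) = [9/256, 5/128)
  'a': [1/32 + 1/32*1/4, 1/32 + 1/32*1/2) = [5/128, 3/64)
  'e': [1/32 + 1/32*1/2, 1/32 + 1/32*1/1) = [3/64, 1/16) <- contains code 15/256
  emit 'e', narrow to [3/64, 1/16)

Answer: 3/64 1/16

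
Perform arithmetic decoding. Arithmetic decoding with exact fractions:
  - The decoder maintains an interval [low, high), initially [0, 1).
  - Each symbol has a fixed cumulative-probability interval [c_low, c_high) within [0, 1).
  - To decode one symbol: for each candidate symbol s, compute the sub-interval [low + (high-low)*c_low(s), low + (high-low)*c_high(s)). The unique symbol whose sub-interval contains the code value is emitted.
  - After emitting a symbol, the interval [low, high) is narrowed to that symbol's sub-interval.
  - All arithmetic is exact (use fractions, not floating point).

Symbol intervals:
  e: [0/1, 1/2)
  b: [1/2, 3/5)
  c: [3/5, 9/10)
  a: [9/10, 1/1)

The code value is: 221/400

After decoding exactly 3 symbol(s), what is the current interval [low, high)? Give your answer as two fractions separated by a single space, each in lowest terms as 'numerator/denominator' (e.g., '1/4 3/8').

Answer: 11/20 111/200

Derivation:
Step 1: interval [0/1, 1/1), width = 1/1 - 0/1 = 1/1
  'e': [0/1 + 1/1*0/1, 0/1 + 1/1*1/2) = [0/1, 1/2)
  'b': [0/1 + 1/1*1/2, 0/1 + 1/1*3/5) = [1/2, 3/5) <- contains code 221/400
  'c': [0/1 + 1/1*3/5, 0/1 + 1/1*9/10) = [3/5, 9/10)
  'a': [0/1 + 1/1*9/10, 0/1 + 1/1*1/1) = [9/10, 1/1)
  emit 'b', narrow to [1/2, 3/5)
Step 2: interval [1/2, 3/5), width = 3/5 - 1/2 = 1/10
  'e': [1/2 + 1/10*0/1, 1/2 + 1/10*1/2) = [1/2, 11/20)
  'b': [1/2 + 1/10*1/2, 1/2 + 1/10*3/5) = [11/20, 14/25) <- contains code 221/400
  'c': [1/2 + 1/10*3/5, 1/2 + 1/10*9/10) = [14/25, 59/100)
  'a': [1/2 + 1/10*9/10, 1/2 + 1/10*1/1) = [59/100, 3/5)
  emit 'b', narrow to [11/20, 14/25)
Step 3: interval [11/20, 14/25), width = 14/25 - 11/20 = 1/100
  'e': [11/20 + 1/100*0/1, 11/20 + 1/100*1/2) = [11/20, 111/200) <- contains code 221/400
  'b': [11/20 + 1/100*1/2, 11/20 + 1/100*3/5) = [111/200, 139/250)
  'c': [11/20 + 1/100*3/5, 11/20 + 1/100*9/10) = [139/250, 559/1000)
  'a': [11/20 + 1/100*9/10, 11/20 + 1/100*1/1) = [559/1000, 14/25)
  emit 'e', narrow to [11/20, 111/200)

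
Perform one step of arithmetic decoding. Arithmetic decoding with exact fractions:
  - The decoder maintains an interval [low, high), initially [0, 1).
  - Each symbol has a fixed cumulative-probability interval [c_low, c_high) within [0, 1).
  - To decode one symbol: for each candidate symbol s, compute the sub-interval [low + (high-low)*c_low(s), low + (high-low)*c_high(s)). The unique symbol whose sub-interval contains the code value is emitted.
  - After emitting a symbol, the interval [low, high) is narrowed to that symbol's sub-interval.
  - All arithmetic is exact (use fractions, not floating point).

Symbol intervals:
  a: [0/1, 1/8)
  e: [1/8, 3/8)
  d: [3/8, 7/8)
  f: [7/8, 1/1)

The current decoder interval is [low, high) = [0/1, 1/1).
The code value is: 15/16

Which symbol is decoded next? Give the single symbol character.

Answer: f

Derivation:
Interval width = high − low = 1/1 − 0/1 = 1/1
Scaled code = (code − low) / width = (15/16 − 0/1) / 1/1 = 15/16
  a: [0/1, 1/8) 
  e: [1/8, 3/8) 
  d: [3/8, 7/8) 
  f: [7/8, 1/1) ← scaled code falls here ✓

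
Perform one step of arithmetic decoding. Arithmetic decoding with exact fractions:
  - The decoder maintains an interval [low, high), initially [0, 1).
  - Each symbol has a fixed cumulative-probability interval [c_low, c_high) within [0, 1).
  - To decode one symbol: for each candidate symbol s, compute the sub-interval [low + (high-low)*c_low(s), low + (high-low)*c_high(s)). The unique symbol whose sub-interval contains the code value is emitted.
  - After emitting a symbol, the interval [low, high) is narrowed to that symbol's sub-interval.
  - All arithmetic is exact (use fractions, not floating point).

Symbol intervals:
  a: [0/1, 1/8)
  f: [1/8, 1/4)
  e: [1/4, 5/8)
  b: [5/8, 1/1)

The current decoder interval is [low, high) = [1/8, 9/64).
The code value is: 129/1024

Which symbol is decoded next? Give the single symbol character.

Answer: a

Derivation:
Interval width = high − low = 9/64 − 1/8 = 1/64
Scaled code = (code − low) / width = (129/1024 − 1/8) / 1/64 = 1/16
  a: [0/1, 1/8) ← scaled code falls here ✓
  f: [1/8, 1/4) 
  e: [1/4, 5/8) 
  b: [5/8, 1/1) 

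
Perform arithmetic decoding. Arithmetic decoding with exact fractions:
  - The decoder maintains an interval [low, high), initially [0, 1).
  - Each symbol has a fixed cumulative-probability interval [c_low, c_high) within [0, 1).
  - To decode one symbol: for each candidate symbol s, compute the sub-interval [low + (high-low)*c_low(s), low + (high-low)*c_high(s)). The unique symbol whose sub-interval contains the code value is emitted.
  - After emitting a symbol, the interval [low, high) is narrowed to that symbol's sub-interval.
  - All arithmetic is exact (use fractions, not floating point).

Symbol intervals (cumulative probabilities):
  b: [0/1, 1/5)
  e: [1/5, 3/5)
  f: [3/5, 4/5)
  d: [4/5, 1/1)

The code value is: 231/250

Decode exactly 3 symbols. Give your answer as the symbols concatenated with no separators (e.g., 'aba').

Step 1: interval [0/1, 1/1), width = 1/1 - 0/1 = 1/1
  'b': [0/1 + 1/1*0/1, 0/1 + 1/1*1/5) = [0/1, 1/5)
  'e': [0/1 + 1/1*1/5, 0/1 + 1/1*3/5) = [1/5, 3/5)
  'f': [0/1 + 1/1*3/5, 0/1 + 1/1*4/5) = [3/5, 4/5)
  'd': [0/1 + 1/1*4/5, 0/1 + 1/1*1/1) = [4/5, 1/1) <- contains code 231/250
  emit 'd', narrow to [4/5, 1/1)
Step 2: interval [4/5, 1/1), width = 1/1 - 4/5 = 1/5
  'b': [4/5 + 1/5*0/1, 4/5 + 1/5*1/5) = [4/5, 21/25)
  'e': [4/5 + 1/5*1/5, 4/5 + 1/5*3/5) = [21/25, 23/25)
  'f': [4/5 + 1/5*3/5, 4/5 + 1/5*4/5) = [23/25, 24/25) <- contains code 231/250
  'd': [4/5 + 1/5*4/5, 4/5 + 1/5*1/1) = [24/25, 1/1)
  emit 'f', narrow to [23/25, 24/25)
Step 3: interval [23/25, 24/25), width = 24/25 - 23/25 = 1/25
  'b': [23/25 + 1/25*0/1, 23/25 + 1/25*1/5) = [23/25, 116/125) <- contains code 231/250
  'e': [23/25 + 1/25*1/5, 23/25 + 1/25*3/5) = [116/125, 118/125)
  'f': [23/25 + 1/25*3/5, 23/25 + 1/25*4/5) = [118/125, 119/125)
  'd': [23/25 + 1/25*4/5, 23/25 + 1/25*1/1) = [119/125, 24/25)
  emit 'b', narrow to [23/25, 116/125)

Answer: dfb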